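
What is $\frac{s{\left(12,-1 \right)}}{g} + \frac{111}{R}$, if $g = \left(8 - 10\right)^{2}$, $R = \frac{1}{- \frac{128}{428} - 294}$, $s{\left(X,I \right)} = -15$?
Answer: $- \frac{13983165}{428} \approx -32671.0$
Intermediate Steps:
$R = - \frac{107}{31490}$ ($R = \frac{1}{\left(-128\right) \frac{1}{428} - 294} = \frac{1}{- \frac{32}{107} - 294} = \frac{1}{- \frac{31490}{107}} = - \frac{107}{31490} \approx -0.0033979$)
$g = 4$ ($g = \left(-2\right)^{2} = 4$)
$\frac{s{\left(12,-1 \right)}}{g} + \frac{111}{R} = - \frac{15}{4} + \frac{111}{- \frac{107}{31490}} = \left(-15\right) \frac{1}{4} + 111 \left(- \frac{31490}{107}\right) = - \frac{15}{4} - \frac{3495390}{107} = - \frac{13983165}{428}$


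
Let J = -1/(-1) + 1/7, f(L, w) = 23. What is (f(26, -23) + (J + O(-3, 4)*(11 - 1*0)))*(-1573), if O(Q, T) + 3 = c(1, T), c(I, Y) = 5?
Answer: -508079/7 ≈ -72583.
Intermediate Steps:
O(Q, T) = 2 (O(Q, T) = -3 + 5 = 2)
J = 8/7 (J = -1*(-1) + 1*(1/7) = 1 + 1/7 = 8/7 ≈ 1.1429)
(f(26, -23) + (J + O(-3, 4)*(11 - 1*0)))*(-1573) = (23 + (8/7 + 2*(11 - 1*0)))*(-1573) = (23 + (8/7 + 2*(11 + 0)))*(-1573) = (23 + (8/7 + 2*11))*(-1573) = (23 + (8/7 + 22))*(-1573) = (23 + 162/7)*(-1573) = (323/7)*(-1573) = -508079/7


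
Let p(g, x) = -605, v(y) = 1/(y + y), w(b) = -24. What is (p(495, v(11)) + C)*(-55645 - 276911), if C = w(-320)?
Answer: 209177724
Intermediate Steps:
C = -24
v(y) = 1/(2*y)
(p(495, v(11)) + C)*(-55645 - 276911) = (-605 - 24)*(-55645 - 276911) = -629*(-332556) = 209177724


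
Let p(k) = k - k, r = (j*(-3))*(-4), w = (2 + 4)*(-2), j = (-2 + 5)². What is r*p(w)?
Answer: 0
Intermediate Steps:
j = 9 (j = 3² = 9)
w = -12 (w = 6*(-2) = -12)
r = 108 (r = (9*(-3))*(-4) = -27*(-4) = 108)
p(k) = 0
r*p(w) = 108*0 = 0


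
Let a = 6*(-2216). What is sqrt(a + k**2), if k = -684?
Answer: 4*sqrt(28410) ≈ 674.21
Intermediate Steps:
a = -13296
sqrt(a + k**2) = sqrt(-13296 + (-684)**2) = sqrt(-13296 + 467856) = sqrt(454560) = 4*sqrt(28410)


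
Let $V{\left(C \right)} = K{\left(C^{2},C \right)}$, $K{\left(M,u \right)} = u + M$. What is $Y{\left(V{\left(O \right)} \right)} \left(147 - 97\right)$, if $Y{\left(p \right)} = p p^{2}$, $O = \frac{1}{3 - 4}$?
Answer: $0$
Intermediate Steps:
$K{\left(M,u \right)} = M + u$
$O = -1$ ($O = \frac{1}{-1} = -1$)
$V{\left(C \right)} = C + C^{2}$ ($V{\left(C \right)} = C^{2} + C = C + C^{2}$)
$Y{\left(p \right)} = p^{3}$
$Y{\left(V{\left(O \right)} \right)} \left(147 - 97\right) = \left(- (1 - 1)\right)^{3} \left(147 - 97\right) = \left(\left(-1\right) 0\right)^{3} \cdot 50 = 0^{3} \cdot 50 = 0 \cdot 50 = 0$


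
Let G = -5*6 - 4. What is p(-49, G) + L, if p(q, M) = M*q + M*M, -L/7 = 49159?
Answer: -341291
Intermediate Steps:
G = -34 (G = -30 - 4 = -34)
L = -344113 (L = -7*49159 = -344113)
p(q, M) = M² + M*q (p(q, M) = M*q + M² = M² + M*q)
p(-49, G) + L = -34*(-34 - 49) - 344113 = -34*(-83) - 344113 = 2822 - 344113 = -341291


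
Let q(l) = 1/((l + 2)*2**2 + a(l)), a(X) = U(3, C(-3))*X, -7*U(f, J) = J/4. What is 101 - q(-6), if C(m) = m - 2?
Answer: 24153/239 ≈ 101.06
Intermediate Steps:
C(m) = -2 + m
U(f, J) = -J/28 (U(f, J) = -J/(7*4) = -J/28)
a(X) = 5*X/28 (a(X) = (-(-2 - 3)/28)*X = (-1/28*(-5))*X = 5*X/28)
q(l) = 1/(8 + 117*l/28) (q(l) = 1/((l + 2)*2**2 + 5*l/28) = 1/((2 + l)*4 + 5*l/28) = 1/((8 + 4*l) + 5*l/28) = 1/(8 + 117*l/28))
101 - q(-6) = 101 - 28/(224 + 117*(-6)) = 101 - 28/(224 - 702) = 101 - 28/(-478) = 101 - 28*(-1)/478 = 101 - 1*(-14/239) = 101 + 14/239 = 24153/239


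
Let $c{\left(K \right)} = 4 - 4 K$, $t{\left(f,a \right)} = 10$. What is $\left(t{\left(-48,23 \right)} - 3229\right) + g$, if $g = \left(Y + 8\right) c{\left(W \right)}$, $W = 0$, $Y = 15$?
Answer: $-3127$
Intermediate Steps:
$g = 92$ ($g = \left(15 + 8\right) \left(4 - 0\right) = 23 \left(4 + 0\right) = 23 \cdot 4 = 92$)
$\left(t{\left(-48,23 \right)} - 3229\right) + g = \left(10 - 3229\right) + 92 = -3219 + 92 = -3127$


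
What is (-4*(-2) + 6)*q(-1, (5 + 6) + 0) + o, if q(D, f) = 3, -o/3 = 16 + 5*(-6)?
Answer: 84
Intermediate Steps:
o = 42 (o = -3*(16 + 5*(-6)) = -3*(16 - 30) = -3*(-14) = 42)
(-4*(-2) + 6)*q(-1, (5 + 6) + 0) + o = (-4*(-2) + 6)*3 + 42 = (8 + 6)*3 + 42 = 14*3 + 42 = 42 + 42 = 84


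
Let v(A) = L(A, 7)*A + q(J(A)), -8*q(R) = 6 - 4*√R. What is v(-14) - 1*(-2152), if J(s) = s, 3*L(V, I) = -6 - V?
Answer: 25367/12 + I*√14/2 ≈ 2113.9 + 1.8708*I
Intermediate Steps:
L(V, I) = -2 - V/3 (L(V, I) = (-6 - V)/3 = -2 - V/3)
q(R) = -¾ + √R/2 (q(R) = -(6 - 4*√R)/8 = -¾ + √R/2)
v(A) = -¾ + √A/2 + A*(-2 - A/3) (v(A) = (-2 - A/3)*A + (-¾ + √A/2) = A*(-2 - A/3) + (-¾ + √A/2) = -¾ + √A/2 + A*(-2 - A/3))
v(-14) - 1*(-2152) = (-¾ + √(-14)/2 - ⅓*(-14)*(6 - 14)) - 1*(-2152) = (-¾ + (I*√14)/2 - ⅓*(-14)*(-8)) + 2152 = (-¾ + I*√14/2 - 112/3) + 2152 = (-457/12 + I*√14/2) + 2152 = 25367/12 + I*√14/2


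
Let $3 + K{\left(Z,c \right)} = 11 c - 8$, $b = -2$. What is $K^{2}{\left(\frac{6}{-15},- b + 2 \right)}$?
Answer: $1089$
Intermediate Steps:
$K{\left(Z,c \right)} = -11 + 11 c$ ($K{\left(Z,c \right)} = -3 + \left(11 c - 8\right) = -3 + \left(-8 + 11 c\right) = -11 + 11 c$)
$K^{2}{\left(\frac{6}{-15},- b + 2 \right)} = \left(-11 + 11 \left(\left(-1\right) \left(-2\right) + 2\right)\right)^{2} = \left(-11 + 11 \left(2 + 2\right)\right)^{2} = \left(-11 + 11 \cdot 4\right)^{2} = \left(-11 + 44\right)^{2} = 33^{2} = 1089$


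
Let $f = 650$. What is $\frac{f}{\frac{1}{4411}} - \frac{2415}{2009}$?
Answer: $\frac{822871705}{287} \approx 2.8671 \cdot 10^{6}$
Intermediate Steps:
$\frac{f}{\frac{1}{4411}} - \frac{2415}{2009} = \frac{650}{\frac{1}{4411}} - \frac{2415}{2009} = 650 \frac{1}{\frac{1}{4411}} - \frac{345}{287} = 650 \cdot 4411 - \frac{345}{287} = 2867150 - \frac{345}{287} = \frac{822871705}{287}$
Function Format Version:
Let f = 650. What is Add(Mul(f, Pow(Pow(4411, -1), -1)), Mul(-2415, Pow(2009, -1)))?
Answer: Rational(822871705, 287) ≈ 2.8671e+6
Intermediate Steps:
Add(Mul(f, Pow(Pow(4411, -1), -1)), Mul(-2415, Pow(2009, -1))) = Add(Mul(650, Pow(Pow(4411, -1), -1)), Mul(-2415, Pow(2009, -1))) = Add(Mul(650, Pow(Rational(1, 4411), -1)), Mul(-2415, Rational(1, 2009))) = Add(Mul(650, 4411), Rational(-345, 287)) = Add(2867150, Rational(-345, 287)) = Rational(822871705, 287)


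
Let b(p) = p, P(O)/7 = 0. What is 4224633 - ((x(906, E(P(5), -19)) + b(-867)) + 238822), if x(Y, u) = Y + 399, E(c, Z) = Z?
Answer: 3985373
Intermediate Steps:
P(O) = 0 (P(O) = 7*0 = 0)
x(Y, u) = 399 + Y
4224633 - ((x(906, E(P(5), -19)) + b(-867)) + 238822) = 4224633 - (((399 + 906) - 867) + 238822) = 4224633 - ((1305 - 867) + 238822) = 4224633 - (438 + 238822) = 4224633 - 1*239260 = 4224633 - 239260 = 3985373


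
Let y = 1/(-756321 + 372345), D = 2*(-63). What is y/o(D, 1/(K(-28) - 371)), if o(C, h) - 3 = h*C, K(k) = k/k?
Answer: -185/237297168 ≈ -7.7961e-7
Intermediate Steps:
D = -126
K(k) = 1
y = -1/383976 (y = 1/(-383976) = -1/383976 ≈ -2.6043e-6)
o(C, h) = 3 + C*h (o(C, h) = 3 + h*C = 3 + C*h)
y/o(D, 1/(K(-28) - 371)) = -1/(383976*(3 - 126/(1 - 371))) = -1/(383976*(3 - 126/(-370))) = -1/(383976*(3 - 126*(-1/370))) = -1/(383976*(3 + 63/185)) = -1/(383976*618/185) = -1/383976*185/618 = -185/237297168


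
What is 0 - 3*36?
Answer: -108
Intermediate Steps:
0 - 3*36 = 0 - 108 = -108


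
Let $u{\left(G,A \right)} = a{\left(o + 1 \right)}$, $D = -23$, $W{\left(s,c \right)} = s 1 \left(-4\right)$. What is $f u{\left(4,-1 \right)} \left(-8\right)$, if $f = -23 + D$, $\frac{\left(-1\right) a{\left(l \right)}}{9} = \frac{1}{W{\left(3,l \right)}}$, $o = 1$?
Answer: $276$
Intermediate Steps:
$W{\left(s,c \right)} = - 4 s$ ($W{\left(s,c \right)} = s \left(-4\right) = - 4 s$)
$a{\left(l \right)} = \frac{3}{4}$ ($a{\left(l \right)} = - \frac{9}{\left(-4\right) 3} = - \frac{9}{-12} = \left(-9\right) \left(- \frac{1}{12}\right) = \frac{3}{4}$)
$u{\left(G,A \right)} = \frac{3}{4}$
$f = -46$ ($f = -23 - 23 = -46$)
$f u{\left(4,-1 \right)} \left(-8\right) = \left(-46\right) \frac{3}{4} \left(-8\right) = \left(- \frac{69}{2}\right) \left(-8\right) = 276$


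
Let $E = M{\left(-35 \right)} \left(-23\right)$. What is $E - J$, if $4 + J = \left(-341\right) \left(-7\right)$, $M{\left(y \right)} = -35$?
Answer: $-1578$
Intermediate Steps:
$J = 2383$ ($J = -4 - -2387 = -4 + 2387 = 2383$)
$E = 805$ ($E = \left(-35\right) \left(-23\right) = 805$)
$E - J = 805 - 2383 = -1578$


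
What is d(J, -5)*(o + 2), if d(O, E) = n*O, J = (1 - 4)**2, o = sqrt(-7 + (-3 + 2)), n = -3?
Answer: -54 - 54*I*sqrt(2) ≈ -54.0 - 76.368*I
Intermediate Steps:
o = 2*I*sqrt(2) (o = sqrt(-7 - 1) = sqrt(-8) = 2*I*sqrt(2) ≈ 2.8284*I)
J = 9 (J = (-3)**2 = 9)
d(O, E) = -3*O
d(J, -5)*(o + 2) = (-3*9)*(2*I*sqrt(2) + 2) = -27*(2 + 2*I*sqrt(2)) = -54 - 54*I*sqrt(2)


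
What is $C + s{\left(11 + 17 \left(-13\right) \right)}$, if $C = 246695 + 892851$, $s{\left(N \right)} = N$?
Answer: $1139336$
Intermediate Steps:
$C = 1139546$
$C + s{\left(11 + 17 \left(-13\right) \right)} = 1139546 + \left(11 + 17 \left(-13\right)\right) = 1139546 + \left(11 - 221\right) = 1139546 - 210 = 1139336$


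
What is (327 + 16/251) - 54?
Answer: 68539/251 ≈ 273.06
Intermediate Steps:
(327 + 16/251) - 54 = 82093/251 - 54 = 68539/251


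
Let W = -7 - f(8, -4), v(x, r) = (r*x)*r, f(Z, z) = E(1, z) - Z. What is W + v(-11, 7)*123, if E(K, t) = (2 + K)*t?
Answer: -66284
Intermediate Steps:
E(K, t) = t*(2 + K)
f(Z, z) = -Z + 3*z (f(Z, z) = z*(2 + 1) - Z = z*3 - Z = 3*z - Z = -Z + 3*z)
v(x, r) = x*r²
W = 13 (W = -7 - (-1*8 + 3*(-4)) = -7 - (-8 - 12) = -7 - 1*(-20) = -7 + 20 = 13)
W + v(-11, 7)*123 = 13 - 11*7²*123 = 13 - 11*49*123 = 13 - 539*123 = 13 - 66297 = -66284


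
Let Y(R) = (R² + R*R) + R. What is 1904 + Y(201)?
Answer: 82907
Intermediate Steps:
Y(R) = R + 2*R² (Y(R) = (R² + R²) + R = 2*R² + R = R + 2*R²)
1904 + Y(201) = 1904 + 201*(1 + 2*201) = 1904 + 201*(1 + 402) = 1904 + 201*403 = 1904 + 81003 = 82907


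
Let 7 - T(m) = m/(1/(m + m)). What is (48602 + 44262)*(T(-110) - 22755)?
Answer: -4359779072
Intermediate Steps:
T(m) = 7 - 2*m² (T(m) = 7 - m/(1/(m + m)) = 7 - m/(1/(2*m)) = 7 - m*2*m = 7 - 2*m²)
(48602 + 44262)*(T(-110) - 22755) = (48602 + 44262)*((7 - 2*(-110)²) - 22755) = 92864*((7 - 2*12100) - 22755) = 92864*((7 - 24200) - 22755) = 92864*(-24193 - 22755) = 92864*(-46948) = -4359779072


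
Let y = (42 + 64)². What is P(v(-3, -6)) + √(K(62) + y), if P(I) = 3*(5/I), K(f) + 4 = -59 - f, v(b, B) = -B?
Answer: 5/2 + √11111 ≈ 107.91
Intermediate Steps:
K(f) = -63 - f (K(f) = -4 + (-59 - f) = -63 - f)
y = 11236 (y = 106² = 11236)
P(I) = 15/I
P(v(-3, -6)) + √(K(62) + y) = 15/((-1*(-6))) + √((-63 - 1*62) + 11236) = 15/6 + √((-63 - 62) + 11236) = 15*(⅙) + √(-125 + 11236) = 5/2 + √11111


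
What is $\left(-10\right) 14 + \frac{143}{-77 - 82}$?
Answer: $- \frac{22403}{159} \approx -140.9$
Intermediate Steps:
$\left(-10\right) 14 + \frac{143}{-77 - 82} = -140 + \frac{143}{-159} = -140 + 143 \left(- \frac{1}{159}\right) = -140 - \frac{143}{159} = - \frac{22403}{159}$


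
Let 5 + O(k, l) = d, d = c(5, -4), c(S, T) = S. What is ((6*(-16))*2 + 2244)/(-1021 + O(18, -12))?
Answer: -2052/1021 ≈ -2.0098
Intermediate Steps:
d = 5
O(k, l) = 0 (O(k, l) = -5 + 5 = 0)
((6*(-16))*2 + 2244)/(-1021 + O(18, -12)) = ((6*(-16))*2 + 2244)/(-1021 + 0) = (-96*2 + 2244)/(-1021) = (-192 + 2244)*(-1/1021) = 2052*(-1/1021) = -2052/1021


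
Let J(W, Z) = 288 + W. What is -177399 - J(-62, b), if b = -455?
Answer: -177625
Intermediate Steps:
-177399 - J(-62, b) = -177399 - (288 - 62) = -177399 - 1*226 = -177399 - 226 = -177625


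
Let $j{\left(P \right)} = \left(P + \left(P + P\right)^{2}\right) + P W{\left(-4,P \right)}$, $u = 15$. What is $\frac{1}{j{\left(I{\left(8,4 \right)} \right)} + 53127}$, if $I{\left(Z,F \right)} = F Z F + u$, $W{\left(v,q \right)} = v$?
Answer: $\frac{1}{134494} \approx 7.4353 \cdot 10^{-6}$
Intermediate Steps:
$I{\left(Z,F \right)} = 15 + Z F^{2}$ ($I{\left(Z,F \right)} = F Z F + 15 = Z F^{2} + 15 = 15 + Z F^{2}$)
$j{\left(P \right)} = - 3 P + 4 P^{2}$ ($j{\left(P \right)} = \left(P + \left(P + P\right)^{2}\right) + P \left(-4\right) = \left(P + \left(2 P\right)^{2}\right) - 4 P = \left(P + 4 P^{2}\right) - 4 P = - 3 P + 4 P^{2}$)
$\frac{1}{j{\left(I{\left(8,4 \right)} \right)} + 53127} = \frac{1}{\left(15 + 8 \cdot 4^{2}\right) \left(-3 + 4 \left(15 + 8 \cdot 4^{2}\right)\right) + 53127} = \frac{1}{\left(15 + 8 \cdot 16\right) \left(-3 + 4 \left(15 + 8 \cdot 16\right)\right) + 53127} = \frac{1}{\left(15 + 128\right) \left(-3 + 4 \left(15 + 128\right)\right) + 53127} = \frac{1}{143 \left(-3 + 4 \cdot 143\right) + 53127} = \frac{1}{143 \left(-3 + 572\right) + 53127} = \frac{1}{143 \cdot 569 + 53127} = \frac{1}{81367 + 53127} = \frac{1}{134494}$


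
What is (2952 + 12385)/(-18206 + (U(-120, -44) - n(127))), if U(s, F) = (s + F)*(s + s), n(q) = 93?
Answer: 15337/21061 ≈ 0.72822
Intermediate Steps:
U(s, F) = 2*s*(F + s) (U(s, F) = (F + s)*(2*s) = 2*s*(F + s))
(2952 + 12385)/(-18206 + (U(-120, -44) - n(127))) = (2952 + 12385)/(-18206 + (2*(-120)*(-44 - 120) - 1*93)) = 15337/(-18206 + (2*(-120)*(-164) - 93)) = 15337/(-18206 + (39360 - 93)) = 15337/(-18206 + 39267) = 15337/21061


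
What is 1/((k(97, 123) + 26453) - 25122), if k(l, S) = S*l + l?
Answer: 1/13359 ≈ 7.4856e-5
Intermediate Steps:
k(l, S) = l + S*l
1/((k(97, 123) + 26453) - 25122) = 1/((97*(1 + 123) + 26453) - 25122) = 1/((97*124 + 26453) - 25122) = 1/((12028 + 26453) - 25122) = 1/(38481 - 25122) = 1/13359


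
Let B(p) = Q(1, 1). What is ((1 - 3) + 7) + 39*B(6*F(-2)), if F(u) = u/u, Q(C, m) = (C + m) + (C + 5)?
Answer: 317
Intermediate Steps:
Q(C, m) = 5 + m + 2*C (Q(C, m) = (C + m) + (5 + C) = 5 + m + 2*C)
F(u) = 1
B(p) = 8 (B(p) = 5 + 1 + 2*1 = 5 + 1 + 2 = 8)
((1 - 3) + 7) + 39*B(6*F(-2)) = ((1 - 3) + 7) + 39*8 = (-2 + 7) + 312 = 5 + 312 = 317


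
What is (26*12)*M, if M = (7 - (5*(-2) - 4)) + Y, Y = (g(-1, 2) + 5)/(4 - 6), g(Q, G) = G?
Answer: 5460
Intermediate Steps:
Y = -7/2 (Y = (2 + 5)/(4 - 6) = 7/(-2) = 7*(-½) = -7/2 ≈ -3.5000)
M = 35/2 (M = (7 - (5*(-2) - 4)) - 7/2 = (7 - (-10 - 4)) - 7/2 = (7 - 1*(-14)) - 7/2 = (7 + 14) - 7/2 = 21 - 7/2 = 35/2 ≈ 17.500)
(26*12)*M = (26*12)*(35/2) = 312*(35/2) = 5460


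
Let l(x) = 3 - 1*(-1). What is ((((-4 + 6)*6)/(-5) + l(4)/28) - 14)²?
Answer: 323761/1225 ≈ 264.29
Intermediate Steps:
l(x) = 4 (l(x) = 3 + 1 = 4)
((((-4 + 6)*6)/(-5) + l(4)/28) - 14)² = ((((-4 + 6)*6)/(-5) + 4/28) - 14)² = (((2*6)*(-⅕) + 4*(1/28)) - 14)² = ((12*(-⅕) + ⅐) - 14)² = ((-12/5 + ⅐) - 14)² = (-79/35 - 14)² = (-569/35)² = 323761/1225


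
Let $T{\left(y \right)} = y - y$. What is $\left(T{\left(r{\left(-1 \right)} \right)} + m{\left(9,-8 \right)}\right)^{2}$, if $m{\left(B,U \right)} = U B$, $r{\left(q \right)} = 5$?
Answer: $5184$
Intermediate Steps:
$m{\left(B,U \right)} = B U$
$T{\left(y \right)} = 0$
$\left(T{\left(r{\left(-1 \right)} \right)} + m{\left(9,-8 \right)}\right)^{2} = \left(0 + 9 \left(-8\right)\right)^{2} = \left(0 - 72\right)^{2} = \left(-72\right)^{2} = 5184$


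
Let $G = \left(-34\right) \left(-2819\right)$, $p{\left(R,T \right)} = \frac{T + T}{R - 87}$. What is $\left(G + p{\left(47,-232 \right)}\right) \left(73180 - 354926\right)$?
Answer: $- \frac{135037476848}{5} \approx -2.7007 \cdot 10^{10}$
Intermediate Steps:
$p{\left(R,T \right)} = \frac{2 T}{-87 + R}$
$G = 95846$
$\left(G + p{\left(47,-232 \right)}\right) \left(73180 - 354926\right) = \left(95846 + 2 \left(-232\right) \frac{1}{-87 + 47}\right) \left(73180 - 354926\right) = \left(95846 + 2 \left(-232\right) \frac{1}{-40}\right) \left(-281746\right) = \left(95846 + 2 \left(-232\right) \left(- \frac{1}{40}\right)\right) \left(-281746\right) = \left(95846 + \frac{58}{5}\right) \left(-281746\right) = \frac{479288}{5} \left(-281746\right) = - \frac{135037476848}{5}$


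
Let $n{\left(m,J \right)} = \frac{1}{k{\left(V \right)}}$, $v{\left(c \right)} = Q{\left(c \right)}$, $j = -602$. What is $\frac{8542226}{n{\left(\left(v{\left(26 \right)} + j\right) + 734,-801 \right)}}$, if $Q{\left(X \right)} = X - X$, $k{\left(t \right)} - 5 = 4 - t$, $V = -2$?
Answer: $93964486$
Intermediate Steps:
$k{\left(t \right)} = 9 - t$ ($k{\left(t \right)} = 5 - \left(-4 + t\right) = 9 - t$)
$Q{\left(X \right)} = 0$
$v{\left(c \right)} = 0$
$n{\left(m,J \right)} = \frac{1}{11}$ ($n{\left(m,J \right)} = \frac{1}{9 - -2} = \frac{1}{9 + 2} = \frac{1}{11}$)
$\frac{8542226}{n{\left(\left(v{\left(26 \right)} + j\right) + 734,-801 \right)}} = 8542226 \frac{1}{\frac{1}{11}} = 8542226 \cdot 11 = 93964486$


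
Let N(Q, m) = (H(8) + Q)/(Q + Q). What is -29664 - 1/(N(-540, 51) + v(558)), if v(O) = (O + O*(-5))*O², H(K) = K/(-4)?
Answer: -11132329700115396/375280801649 ≈ -29664.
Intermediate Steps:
H(K) = -K/4 (H(K) = K*(-¼) = -K/4)
N(Q, m) = (-2 + Q)/(2*Q) (N(Q, m) = (-¼*8 + Q)/(Q + Q) = (-2 + Q)/((2*Q)) = (-2 + Q)*(1/(2*Q)) = (-2 + Q)/(2*Q))
v(O) = -4*O³ (v(O) = (O - 5*O)*O² = (-4*O)*O² = -4*O³)
-29664 - 1/(N(-540, 51) + v(558)) = -29664 - 1/((½)*(-2 - 540)/(-540) - 4*558³) = -29664 - 1/((½)*(-1/540)*(-542) - 4*173741112) = -29664 - 1/(271/540 - 694964448) = -29664 - 1/(-375280801649/540) = -29664 - 1*(-540/375280801649) = -29664 + 540/375280801649 = -11132329700115396/375280801649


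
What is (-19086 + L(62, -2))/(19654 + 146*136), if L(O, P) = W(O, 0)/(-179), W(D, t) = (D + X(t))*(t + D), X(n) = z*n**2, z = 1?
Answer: -1710119/3536145 ≈ -0.48361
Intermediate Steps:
X(n) = n**2 (X(n) = 1*n**2 = n**2)
W(D, t) = (D + t)*(D + t**2) (W(D, t) = (D + t**2)*(t + D) = (D + t**2)*(D + t) = (D + t)*(D + t**2))
L(O, P) = -O**2/179 (L(O, P) = (O**2 + 0**3 + O*0 + O*0**2)/(-179) = (O**2 + 0 + 0 + O*0)*(-1/179) = (O**2 + 0 + 0 + 0)*(-1/179) = O**2*(-1/179) = -O**2/179)
(-19086 + L(62, -2))/(19654 + 146*136) = (-19086 - 1/179*62**2)/(19654 + 146*136) = (-19086 - 1/179*3844)/(19654 + 19856) = (-19086 - 3844/179)/39510 = -3420238/179*1/39510 = -1710119/3536145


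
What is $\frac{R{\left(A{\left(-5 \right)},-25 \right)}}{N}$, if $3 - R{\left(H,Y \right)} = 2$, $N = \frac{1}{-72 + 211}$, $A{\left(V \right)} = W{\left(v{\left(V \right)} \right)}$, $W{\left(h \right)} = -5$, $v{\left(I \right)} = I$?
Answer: $139$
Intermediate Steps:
$A{\left(V \right)} = -5$
$N = \frac{1}{139} \approx 0.0071942$
$R{\left(H,Y \right)} = 1$ ($R{\left(H,Y \right)} = 3 - 2 = 1$)
$\frac{R{\left(A{\left(-5 \right)},-25 \right)}}{N} = 1 \frac{1}{\frac{1}{139}} = 1 \cdot 139 = 139$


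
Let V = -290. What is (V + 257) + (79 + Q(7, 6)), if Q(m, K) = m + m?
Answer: 60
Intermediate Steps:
Q(m, K) = 2*m
(V + 257) + (79 + Q(7, 6)) = (-290 + 257) + (79 + 2*7) = -33 + (79 + 14) = -33 + 93 = 60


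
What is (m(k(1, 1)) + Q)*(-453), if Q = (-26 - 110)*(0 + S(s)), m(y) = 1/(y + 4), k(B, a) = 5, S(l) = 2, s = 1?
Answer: 369497/3 ≈ 1.2317e+5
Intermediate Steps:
m(y) = 1/(4 + y)
Q = -272 (Q = (-26 - 110)*(0 + 2) = -136*2 = -272)
(m(k(1, 1)) + Q)*(-453) = (1/(4 + 5) - 272)*(-453) = (1/9 - 272)*(-453) = (⅑ - 272)*(-453) = -2447/9*(-453) = 369497/3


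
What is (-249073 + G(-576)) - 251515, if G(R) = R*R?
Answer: -168812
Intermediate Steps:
G(R) = R²
(-249073 + G(-576)) - 251515 = (-249073 + (-576)²) - 251515 = (-249073 + 331776) - 251515 = 82703 - 251515 = -168812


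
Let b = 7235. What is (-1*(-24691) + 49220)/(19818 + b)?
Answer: 73911/27053 ≈ 2.7321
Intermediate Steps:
(-1*(-24691) + 49220)/(19818 + b) = (-1*(-24691) + 49220)/(19818 + 7235) = (24691 + 49220)/27053 = 73911*(1/27053) = 73911/27053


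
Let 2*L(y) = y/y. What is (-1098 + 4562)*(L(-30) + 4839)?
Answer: 16764028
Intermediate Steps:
L(y) = 1/2 (L(y) = (y/y)/2 = (1/2)*1 = 1/2)
(-1098 + 4562)*(L(-30) + 4839) = (-1098 + 4562)*(1/2 + 4839) = 3464*(9679/2) = 16764028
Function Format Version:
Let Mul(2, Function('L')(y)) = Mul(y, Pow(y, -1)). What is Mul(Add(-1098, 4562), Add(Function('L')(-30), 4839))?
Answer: 16764028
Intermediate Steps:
Function('L')(y) = Rational(1, 2) (Function('L')(y) = Mul(Rational(1, 2), Mul(y, Pow(y, -1))) = Mul(Rational(1, 2), 1) = Rational(1, 2))
Mul(Add(-1098, 4562), Add(Function('L')(-30), 4839)) = Mul(Add(-1098, 4562), Add(Rational(1, 2), 4839)) = Mul(3464, Rational(9679, 2)) = 16764028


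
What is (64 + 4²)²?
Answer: 6400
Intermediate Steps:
(64 + 4²)² = (64 + 16)² = 80² = 6400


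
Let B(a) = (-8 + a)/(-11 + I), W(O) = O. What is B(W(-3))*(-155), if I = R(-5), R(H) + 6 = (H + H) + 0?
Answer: -1705/27 ≈ -63.148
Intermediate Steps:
R(H) = -6 + 2*H (R(H) = -6 + ((H + H) + 0) = -6 + (2*H + 0) = -6 + 2*H)
I = -16 (I = -6 + 2*(-5) = -6 - 10 = -16)
B(a) = 8/27 - a/27 (B(a) = (-8 + a)/(-11 - 16) = (-8 + a)/(-27) = (-8 + a)*(-1/27) = 8/27 - a/27)
B(W(-3))*(-155) = (8/27 - 1/27*(-3))*(-155) = (8/27 + ⅑)*(-155) = (11/27)*(-155) = -1705/27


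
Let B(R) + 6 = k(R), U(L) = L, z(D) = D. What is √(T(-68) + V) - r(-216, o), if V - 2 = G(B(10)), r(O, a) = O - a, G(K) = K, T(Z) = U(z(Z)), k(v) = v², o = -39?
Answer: 177 + 2*√7 ≈ 182.29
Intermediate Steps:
T(Z) = Z
B(R) = -6 + R²
V = 96 (V = 2 + (-6 + 10²) = 2 + (-6 + 100) = 2 + 94 = 96)
√(T(-68) + V) - r(-216, o) = √(-68 + 96) - (-216 - 1*(-39)) = √28 - (-216 + 39) = 2*√7 - 1*(-177) = 2*√7 + 177 = 177 + 2*√7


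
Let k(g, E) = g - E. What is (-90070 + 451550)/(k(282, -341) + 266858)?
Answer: 361480/267481 ≈ 1.3514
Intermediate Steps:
(-90070 + 451550)/(k(282, -341) + 266858) = (-90070 + 451550)/((282 - 1*(-341)) + 266858) = 361480/((282 + 341) + 266858) = 361480/(623 + 266858) = 361480/267481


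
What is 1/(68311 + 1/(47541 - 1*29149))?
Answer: 18392/1256375913 ≈ 1.4639e-5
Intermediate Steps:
1/(68311 + 1/(47541 - 1*29149)) = 1/(68311 + 1/(47541 - 29149)) = 1/(68311 + 1/18392) = 1/(1256375913/18392) = 18392/1256375913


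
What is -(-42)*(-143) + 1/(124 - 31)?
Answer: -558557/93 ≈ -6006.0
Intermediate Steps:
-(-42)*(-143) + 1/(124 - 31) = -42*143 + 1/93 = -6006 + 1/93 = -558557/93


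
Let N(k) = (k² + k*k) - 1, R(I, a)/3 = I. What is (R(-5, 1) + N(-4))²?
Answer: 256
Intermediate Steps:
R(I, a) = 3*I
N(k) = -1 + 2*k² (N(k) = (k² + k²) - 1 = 2*k² - 1 = -1 + 2*k²)
(R(-5, 1) + N(-4))² = (3*(-5) + (-1 + 2*(-4)²))² = (-15 + (-1 + 2*16))² = (-15 + (-1 + 32))² = (-15 + 31)² = 16² = 256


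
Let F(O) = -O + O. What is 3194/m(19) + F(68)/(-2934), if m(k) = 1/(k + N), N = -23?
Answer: -12776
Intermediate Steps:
m(k) = 1/(-23 + k) (m(k) = 1/(k - 23) = 1/(-23 + k))
F(O) = 0
3194/m(19) + F(68)/(-2934) = 3194/(1/(-23 + 19)) + 0/(-2934) = 3194/(1/(-4)) + 0*(-1/2934) = 3194/(-¼) + 0 = 3194*(-4) + 0 = -12776 + 0 = -12776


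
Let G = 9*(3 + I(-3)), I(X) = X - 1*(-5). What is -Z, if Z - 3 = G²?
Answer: -2028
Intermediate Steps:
I(X) = 5 + X (I(X) = X + 5 = 5 + X)
G = 45 (G = 9*(3 + (5 - 3)) = 9*(3 + 2) = 9*5 = 45)
Z = 2028 (Z = 3 + 45² = 3 + 2025 = 2028)
-Z = -1*2028 = -2028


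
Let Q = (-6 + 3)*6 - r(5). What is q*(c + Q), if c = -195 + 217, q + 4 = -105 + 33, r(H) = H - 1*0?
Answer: 76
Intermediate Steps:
r(H) = H (r(H) = H + 0 = H)
Q = -23 (Q = (-6 + 3)*6 - 1*5 = -3*6 - 5 = -18 - 5 = -23)
q = -76 (q = -4 + (-105 + 33) = -4 - 72 = -76)
c = 22
q*(c + Q) = -76*(22 - 23) = -76*(-1) = 76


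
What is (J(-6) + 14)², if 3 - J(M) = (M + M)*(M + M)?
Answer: 16129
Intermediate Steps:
J(M) = 3 - 4*M² (J(M) = 3 - (M + M)*(M + M) = 3 - 2*M*2*M = 3 - 4*M²)
(J(-6) + 14)² = ((3 - 4*(-6)²) + 14)² = ((3 - 4*36) + 14)² = ((3 - 144) + 14)² = (-141 + 14)² = (-127)² = 16129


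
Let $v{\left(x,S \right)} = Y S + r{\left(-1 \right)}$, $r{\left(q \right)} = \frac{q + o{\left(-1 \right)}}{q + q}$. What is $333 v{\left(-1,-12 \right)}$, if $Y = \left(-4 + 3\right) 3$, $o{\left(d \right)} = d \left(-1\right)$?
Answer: $11988$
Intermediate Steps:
$o{\left(d \right)} = - d$
$Y = -3$ ($Y = \left(-1\right) 3 = -3$)
$r{\left(q \right)} = \frac{1 + q}{2 q}$ ($r{\left(q \right)} = \frac{q - -1}{q + q} = \frac{q + 1}{2 q} = \left(1 + q\right) \frac{1}{2 q} = \frac{1 + q}{2 q}$)
$v{\left(x,S \right)} = - 3 S$ ($v{\left(x,S \right)} = - 3 S + \frac{1 - 1}{2 \left(-1\right)} = - 3 S + \frac{1}{2} \left(-1\right) 0 = - 3 S + 0 = - 3 S$)
$333 v{\left(-1,-12 \right)} = 333 \left(\left(-3\right) \left(-12\right)\right) = 333 \cdot 36 = 11988$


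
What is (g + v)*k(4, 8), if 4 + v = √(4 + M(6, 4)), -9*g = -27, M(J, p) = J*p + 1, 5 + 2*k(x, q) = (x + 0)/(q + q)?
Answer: 19/8 - 19*√29/8 ≈ -10.415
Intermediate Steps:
k(x, q) = -5/2 + x/(4*q) (k(x, q) = -5/2 + ((x + 0)/(q + q))/2 = -5/2 + (x/((2*q)))/2 = -5/2 + (x*(1/(2*q)))/2 = -5/2 + (x/(2*q))/2 = -5/2 + x/(4*q))
M(J, p) = 1 + J*p
g = 3 (g = -⅑*(-27) = 3)
v = -4 + √29 (v = -4 + √(4 + (1 + 6*4)) = -4 + √(4 + (1 + 24)) = -4 + √(4 + 25) = -4 + √29 ≈ 1.3852)
(g + v)*k(4, 8) = (3 + (-4 + √29))*((¼)*(4 - 10*8)/8) = (-1 + √29)*((¼)*(⅛)*(4 - 80)) = (-1 + √29)*((¼)*(⅛)*(-76)) = (-1 + √29)*(-19/8) = 19/8 - 19*√29/8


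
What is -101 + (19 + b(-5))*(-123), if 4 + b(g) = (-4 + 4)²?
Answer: -1946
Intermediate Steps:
b(g) = -4 (b(g) = -4 + (-4 + 4)² = -4 + 0² = -4 + 0 = -4)
-101 + (19 + b(-5))*(-123) = -101 + (19 - 4)*(-123) = -101 + 15*(-123) = -101 - 1845 = -1946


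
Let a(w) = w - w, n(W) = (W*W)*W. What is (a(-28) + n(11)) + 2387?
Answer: 3718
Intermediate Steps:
n(W) = W³ (n(W) = W²*W = W³)
a(w) = 0
(a(-28) + n(11)) + 2387 = (0 + 11³) + 2387 = (0 + 1331) + 2387 = 1331 + 2387 = 3718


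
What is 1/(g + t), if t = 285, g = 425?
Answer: 1/710 ≈ 0.0014085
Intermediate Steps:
1/(g + t) = 1/(425 + 285) = 1/710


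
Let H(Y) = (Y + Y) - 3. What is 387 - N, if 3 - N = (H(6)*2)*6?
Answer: 492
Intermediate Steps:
H(Y) = -3 + 2*Y (H(Y) = 2*Y - 3 = -3 + 2*Y)
N = -105 (N = 3 - (-3 + 2*6)*2*6 = 3 - (-3 + 12)*2*6 = 3 - 9*2*6 = 3 - 18*6 = 3 - 1*108 = 3 - 108 = -105)
387 - N = 387 - 1*(-105) = 387 + 105 = 492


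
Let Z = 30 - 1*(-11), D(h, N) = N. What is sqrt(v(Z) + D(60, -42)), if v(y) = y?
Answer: I ≈ 1.0*I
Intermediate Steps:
Z = 41 (Z = 30 + 11 = 41)
sqrt(v(Z) + D(60, -42)) = sqrt(41 - 42) = sqrt(-1) = I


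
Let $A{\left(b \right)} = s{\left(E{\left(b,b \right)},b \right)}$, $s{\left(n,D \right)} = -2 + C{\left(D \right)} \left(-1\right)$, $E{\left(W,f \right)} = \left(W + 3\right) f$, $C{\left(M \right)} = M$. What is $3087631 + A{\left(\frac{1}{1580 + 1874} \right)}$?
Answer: $\frac{10664670565}{3454} \approx 3.0876 \cdot 10^{6}$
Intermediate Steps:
$E{\left(W,f \right)} = f \left(3 + W\right)$ ($E{\left(W,f \right)} = \left(3 + W\right) f = f \left(3 + W\right)$)
$s{\left(n,D \right)} = -2 - D$ ($s{\left(n,D \right)} = -2 + D \left(-1\right) = -2 - D$)
$A{\left(b \right)} = -2 - b$
$3087631 + A{\left(\frac{1}{1580 + 1874} \right)} = 3087631 - \left(2 + \frac{1}{1580 + 1874}\right) = 3087631 - \frac{6909}{3454} = \frac{10664670565}{3454}$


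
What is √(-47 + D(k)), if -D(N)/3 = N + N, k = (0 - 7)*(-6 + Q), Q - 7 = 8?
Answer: √331 ≈ 18.193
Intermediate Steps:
Q = 15 (Q = 7 + 8 = 15)
k = -63 (k = (0 - 7)*(-6 + 15) = -7*9 = -63)
D(N) = -6*N (D(N) = -3*(N + N) = -6*N)
√(-47 + D(k)) = √(-47 - 6*(-63)) = √(-47 + 378) = √331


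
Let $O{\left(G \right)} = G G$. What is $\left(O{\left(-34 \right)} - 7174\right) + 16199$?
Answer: $10181$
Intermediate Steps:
$O{\left(G \right)} = G^{2}$
$\left(O{\left(-34 \right)} - 7174\right) + 16199 = \left(\left(-34\right)^{2} - 7174\right) + 16199 = \left(1156 - 7174\right) + 16199 = -6018 + 16199 = 10181$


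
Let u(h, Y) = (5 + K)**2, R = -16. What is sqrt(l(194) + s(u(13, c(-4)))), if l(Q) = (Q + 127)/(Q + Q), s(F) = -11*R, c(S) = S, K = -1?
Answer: sqrt(6655073)/194 ≈ 13.298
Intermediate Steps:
u(h, Y) = 16 (u(h, Y) = (5 - 1)**2 = 4**2 = 16)
s(F) = 176 (s(F) = -11*(-16) = 176)
l(Q) = (127 + Q)/(2*Q) (l(Q) = (127 + Q)/((2*Q)) = (127 + Q)*(1/(2*Q)) = (127 + Q)/(2*Q))
sqrt(l(194) + s(u(13, c(-4)))) = sqrt((1/2)*(127 + 194)/194 + 176) = sqrt((1/2)*(1/194)*321 + 176) = sqrt(321/388 + 176) = sqrt(68609/388) = sqrt(6655073)/194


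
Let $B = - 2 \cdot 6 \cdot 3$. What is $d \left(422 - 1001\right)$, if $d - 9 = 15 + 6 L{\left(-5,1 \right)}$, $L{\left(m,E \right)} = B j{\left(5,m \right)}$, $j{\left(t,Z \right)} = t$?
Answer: $611424$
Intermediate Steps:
$B = -36$ ($B = \left(-2\right) 18 = -36$)
$L{\left(m,E \right)} = -180$ ($L{\left(m,E \right)} = \left(-36\right) 5 = -180$)
$d = -1056$ ($d = 9 + \left(15 + 6 \left(-180\right)\right) = 9 + \left(15 - 1080\right) = 9 - 1065 = -1056$)
$d \left(422 - 1001\right) = - 1056 \left(422 - 1001\right) = \left(-1056\right) \left(-579\right) = 611424$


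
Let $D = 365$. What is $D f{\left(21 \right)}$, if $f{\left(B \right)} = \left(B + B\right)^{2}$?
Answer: $643860$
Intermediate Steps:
$f{\left(B \right)} = 4 B^{2}$ ($f{\left(B \right)} = \left(2 B\right)^{2} = 4 B^{2}$)
$D f{\left(21 \right)} = 365 \cdot 4 \cdot 21^{2} = 365 \cdot 4 \cdot 441 = 365 \cdot 1764 = 643860$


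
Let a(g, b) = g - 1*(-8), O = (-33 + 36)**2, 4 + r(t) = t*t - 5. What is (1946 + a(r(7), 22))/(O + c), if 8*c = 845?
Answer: 15952/917 ≈ 17.396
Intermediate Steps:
c = 845/8 (c = (1/8)*845 = 845/8 ≈ 105.63)
r(t) = -9 + t**2 (r(t) = -4 + (t*t - 5) = -4 + (t**2 - 5) = -4 + (-5 + t**2) = -9 + t**2)
O = 9 (O = 3**2 = 9)
a(g, b) = 8 + g (a(g, b) = g + 8 = 8 + g)
(1946 + a(r(7), 22))/(O + c) = (1946 + (8 + (-9 + 7**2)))/(9 + 845/8) = (1946 + (8 + (-9 + 49)))/(917/8) = (1946 + (8 + 40))*(8/917) = (1946 + 48)*(8/917) = 1994*(8/917) = 15952/917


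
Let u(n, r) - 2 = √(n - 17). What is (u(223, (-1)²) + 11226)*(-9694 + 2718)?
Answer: -78326528 - 6976*√206 ≈ -7.8427e+7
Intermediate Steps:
u(n, r) = 2 + √(-17 + n) (u(n, r) = 2 + √(n - 17) = 2 + √(-17 + n))
(u(223, (-1)²) + 11226)*(-9694 + 2718) = ((2 + √(-17 + 223)) + 11226)*(-9694 + 2718) = ((2 + √206) + 11226)*(-6976) = (11228 + √206)*(-6976) = -78326528 - 6976*√206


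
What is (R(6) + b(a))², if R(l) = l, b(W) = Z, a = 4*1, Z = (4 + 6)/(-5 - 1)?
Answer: 169/9 ≈ 18.778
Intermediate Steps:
Z = -5/3 (Z = 10/(-6) = 10*(-⅙) = -5/3 ≈ -1.6667)
a = 4
b(W) = -5/3
(R(6) + b(a))² = (6 - 5/3)² = (13/3)² = 169/9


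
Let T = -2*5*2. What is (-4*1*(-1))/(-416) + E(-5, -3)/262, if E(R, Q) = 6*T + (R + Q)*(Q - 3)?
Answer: -3875/13624 ≈ -0.28442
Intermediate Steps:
T = -20 (T = -10*2 = -20)
E(R, Q) = -120 + (-3 + Q)*(Q + R) (E(R, Q) = 6*(-20) + (R + Q)*(Q - 3) = -120 + (Q + R)*(-3 + Q) = -120 + (-3 + Q)*(Q + R))
(-4*1*(-1))/(-416) + E(-5, -3)/262 = (-4*1*(-1))/(-416) + (-120 + (-3)² - 3*(-3) - 3*(-5) - 3*(-5))/262 = -4*(-1)*(-1/416) + (-120 + 9 + 9 + 15 + 15)*(1/262) = 4*(-1/416) - 72*1/262 = -1/104 - 36/131 = -3875/13624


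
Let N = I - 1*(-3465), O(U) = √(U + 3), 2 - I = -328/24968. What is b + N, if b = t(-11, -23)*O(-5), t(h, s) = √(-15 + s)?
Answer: 10820548/3121 - 2*√19 ≈ 3458.3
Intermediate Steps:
I = 6283/3121 (I = 2 - (-328)/24968 = 2 - 1*(-41/3121) = 2 + 41/3121 = 6283/3121 ≈ 2.0131)
O(U) = √(3 + U)
b = -2*√19 (b = √(-15 - 23)*√(3 - 5) = √(-38)*√(-2) = (I*√38)*(I*√2) = -2*√19 ≈ -8.7178)
N = 10820548/3121 (N = 6283/3121 - 1*(-3465) = 6283/3121 + 3465 = 10820548/3121 ≈ 3467.0)
b + N = -2*√19 + 10820548/3121 = 10820548/3121 - 2*√19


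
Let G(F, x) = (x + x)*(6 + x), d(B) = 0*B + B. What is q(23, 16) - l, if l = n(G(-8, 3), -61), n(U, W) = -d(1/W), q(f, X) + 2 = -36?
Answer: -2319/61 ≈ -38.016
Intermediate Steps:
d(B) = B (d(B) = 0 + B = B)
q(f, X) = -38 (q(f, X) = -2 - 36 = -38)
G(F, x) = 2*x*(6 + x) (G(F, x) = (2*x)*(6 + x) = 2*x*(6 + x))
n(U, W) = -1/W
l = 1/61 (l = -1/(-61) = -1*(-1/61) = 1/61 ≈ 0.016393)
q(23, 16) - l = -38 - 1*1/61 = -38 - 1/61 = -2319/61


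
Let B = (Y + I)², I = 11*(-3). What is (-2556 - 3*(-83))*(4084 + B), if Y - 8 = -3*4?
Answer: -12580071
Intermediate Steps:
I = -33
Y = -4 (Y = 8 - 3*4 = 8 - 12 = -4)
B = 1369 (B = (-4 - 33)² = (-37)² = 1369)
(-2556 - 3*(-83))*(4084 + B) = (-2556 - 3*(-83))*(4084 + 1369) = (-2556 + 249)*5453 = -2307*5453 = -12580071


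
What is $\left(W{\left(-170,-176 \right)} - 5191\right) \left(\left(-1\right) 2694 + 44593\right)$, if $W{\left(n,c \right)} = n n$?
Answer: $993383391$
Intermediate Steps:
$W{\left(n,c \right)} = n^{2}$
$\left(W{\left(-170,-176 \right)} - 5191\right) \left(\left(-1\right) 2694 + 44593\right) = \left(\left(-170\right)^{2} - 5191\right) \left(\left(-1\right) 2694 + 44593\right) = \left(28900 - 5191\right) \left(-2694 + 44593\right) = 23709 \cdot 41899 = 993383391$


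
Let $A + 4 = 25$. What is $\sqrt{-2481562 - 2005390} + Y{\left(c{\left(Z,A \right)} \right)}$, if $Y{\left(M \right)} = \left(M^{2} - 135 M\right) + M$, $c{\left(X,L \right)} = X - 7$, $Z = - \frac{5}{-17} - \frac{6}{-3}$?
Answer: $\frac{188640}{289} + 2 i \sqrt{1121738} \approx 652.73 + 2118.2 i$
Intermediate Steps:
$Z = \frac{39}{17}$ ($Z = \left(-5\right) \left(- \frac{1}{17}\right) - -2 = \frac{5}{17} + 2 = \frac{39}{17} \approx 2.2941$)
$A = 21$ ($A = -4 + 25 = 21$)
$c{\left(X,L \right)} = -7 + X$ ($c{\left(X,L \right)} = X - 7 = -7 + X$)
$Y{\left(M \right)} = M^{2} - 134 M$
$\sqrt{-2481562 - 2005390} + Y{\left(c{\left(Z,A \right)} \right)} = \sqrt{-2481562 - 2005390} + \left(-7 + \frac{39}{17}\right) \left(-134 + \left(-7 + \frac{39}{17}\right)\right) = \sqrt{-4486952} - \frac{80 \left(-134 - \frac{80}{17}\right)}{17} = 2 i \sqrt{1121738} - - \frac{188640}{289} = 2 i \sqrt{1121738} + \frac{188640}{289} = \frac{188640}{289} + 2 i \sqrt{1121738}$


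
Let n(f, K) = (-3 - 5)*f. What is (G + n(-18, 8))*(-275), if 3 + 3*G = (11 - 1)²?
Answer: -145475/3 ≈ -48492.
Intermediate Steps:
n(f, K) = -8*f
G = 97/3 (G = -1 + (11 - 1)²/3 = -1 + (⅓)*10² = -1 + (⅓)*100 = -1 + 100/3 = 97/3 ≈ 32.333)
(G + n(-18, 8))*(-275) = (97/3 - 8*(-18))*(-275) = (97/3 + 144)*(-275) = (529/3)*(-275) = -145475/3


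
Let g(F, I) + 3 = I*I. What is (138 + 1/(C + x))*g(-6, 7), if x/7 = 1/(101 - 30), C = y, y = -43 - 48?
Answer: 20483363/3227 ≈ 6347.5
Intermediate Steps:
g(F, I) = -3 + I² (g(F, I) = -3 + I*I = -3 + I²)
y = -91
C = -91
x = 7/71 (x = 7/(101 - 30) = 7/71 ≈ 0.098592)
(138 + 1/(C + x))*g(-6, 7) = (138 + 1/(-91 + 7/71))*(-3 + 7²) = (138 + 1/(-6454/71))*(-3 + 49) = (138 - 71/6454)*46 = (890581/6454)*46 = 20483363/3227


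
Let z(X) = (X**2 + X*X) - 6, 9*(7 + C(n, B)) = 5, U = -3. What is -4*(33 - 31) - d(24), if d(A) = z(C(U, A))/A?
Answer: -10897/972 ≈ -11.211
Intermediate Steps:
C(n, B) = -58/9 (C(n, B) = -7 + (1/9)*5 = -7 + 5/9 = -58/9)
z(X) = -6 + 2*X**2 (z(X) = (X**2 + X**2) - 6 = 2*X**2 - 6 = -6 + 2*X**2)
d(A) = 6242/(81*A) (d(A) = (-6 + 2*(-58/9)**2)/A = (-6 + 2*(3364/81))/A = (-6 + 6728/81)/A = 6242/(81*A))
-4*(33 - 31) - d(24) = -4*(33 - 31) - 6242/(81*24) = -4*2 - 6242/(81*24) = -8 - 1*3121/972 = -8 - 3121/972 = -10897/972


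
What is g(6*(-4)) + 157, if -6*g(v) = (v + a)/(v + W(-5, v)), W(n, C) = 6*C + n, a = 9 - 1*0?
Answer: 54317/346 ≈ 156.99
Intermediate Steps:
a = 9 (a = 9 + 0 = 9)
W(n, C) = n + 6*C
g(v) = -(9 + v)/(6*(-5 + 7*v)) (g(v) = -(v + 9)/(6*(v + (-5 + 6*v))) = -(9 + v)/(6*(-5 + 7*v)))
g(6*(-4)) + 157 = (-9 - 6*(-4))/(6*(-5 + 7*(6*(-4)))) + 157 = (-9 - 1*(-24))/(6*(-5 + 7*(-24))) + 157 = (-9 + 24)/(6*(-5 - 168)) + 157 = (1/6)*15/(-173) + 157 = (1/6)*(-1/173)*15 + 157 = -5/346 + 157 = 54317/346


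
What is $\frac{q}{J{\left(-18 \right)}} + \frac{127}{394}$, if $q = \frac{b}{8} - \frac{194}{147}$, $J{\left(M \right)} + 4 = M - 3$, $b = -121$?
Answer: $\frac{5676683}{5791800} \approx 0.98012$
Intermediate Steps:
$J{\left(M \right)} = -7 + M$ ($J{\left(M \right)} = -4 + \left(M - 3\right) = -4 + \left(-3 + M\right) = -7 + M$)
$q = - \frac{19339}{1176}$ ($q = - \frac{121}{8} - \frac{194}{147} = - \frac{19339}{1176} \approx -16.445$)
$\frac{q}{J{\left(-18 \right)}} + \frac{127}{394} = - \frac{19339}{1176 \left(-7 - 18\right)} + \frac{127}{394} = - \frac{19339}{1176 \left(-25\right)} + 127 \cdot \frac{1}{394} = \left(- \frac{19339}{1176}\right) \left(- \frac{1}{25}\right) + \frac{127}{394} = \frac{19339}{29400} + \frac{127}{394} = \frac{5676683}{5791800}$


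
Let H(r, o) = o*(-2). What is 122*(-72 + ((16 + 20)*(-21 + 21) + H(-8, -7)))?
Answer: -7076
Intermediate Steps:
H(r, o) = -2*o
122*(-72 + ((16 + 20)*(-21 + 21) + H(-8, -7))) = 122*(-72 + ((16 + 20)*(-21 + 21) - 2*(-7))) = 122*(-72 + (36*0 + 14)) = 122*(-72 + (0 + 14)) = 122*(-72 + 14) = 122*(-58) = -7076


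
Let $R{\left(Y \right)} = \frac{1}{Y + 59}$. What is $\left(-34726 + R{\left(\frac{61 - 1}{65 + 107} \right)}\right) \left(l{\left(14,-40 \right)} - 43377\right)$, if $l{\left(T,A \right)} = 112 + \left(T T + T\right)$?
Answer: $\frac{3815564625995}{2552} \approx 1.4951 \cdot 10^{9}$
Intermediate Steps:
$l{\left(T,A \right)} = 112 + T + T^{2}$ ($l{\left(T,A \right)} = 112 + \left(T^{2} + T\right) = 112 + \left(T + T^{2}\right) = 112 + T + T^{2}$)
$R{\left(Y \right)} = \frac{1}{59 + Y}$
$\left(-34726 + R{\left(\frac{61 - 1}{65 + 107} \right)}\right) \left(l{\left(14,-40 \right)} - 43377\right) = \left(-34726 + \frac{1}{59 + \frac{61 - 1}{65 + 107}}\right) \left(\left(112 + 14 + 14^{2}\right) - 43377\right) = \left(-34726 + \frac{1}{59 + \frac{60}{172}}\right) \left(\left(112 + 14 + 196\right) - 43377\right) = \left(-34726 + \frac{1}{59 + 60 \cdot \frac{1}{172}}\right) \left(322 - 43377\right) = \left(-34726 + \frac{1}{59 + \frac{15}{43}}\right) \left(-43055\right) = \left(-34726 + \frac{1}{\frac{2552}{43}}\right) \left(-43055\right) = \left(-34726 + \frac{43}{2552}\right) \left(-43055\right) = \left(- \frac{88620709}{2552}\right) \left(-43055\right) = \frac{3815564625995}{2552}$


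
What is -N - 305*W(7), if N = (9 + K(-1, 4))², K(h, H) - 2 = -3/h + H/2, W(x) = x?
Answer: -2391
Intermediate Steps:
K(h, H) = 2 + H/2 - 3/h (K(h, H) = 2 + (-3/h + H/2) = 2 + (H/2 - 3/h) = 2 + H/2 - 3/h)
N = 256 (N = (9 + (2 + (½)*4 - 3/(-1)))² = (9 + (2 + 2 - 3*(-1)))² = (9 + (2 + 2 + 3))² = (9 + 7)² = 16² = 256)
-N - 305*W(7) = -1*256 - 305*7 = -256 - 2135 = -2391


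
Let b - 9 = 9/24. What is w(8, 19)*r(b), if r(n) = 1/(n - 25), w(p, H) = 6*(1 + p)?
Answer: -432/125 ≈ -3.4560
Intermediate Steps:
w(p, H) = 6 + 6*p
b = 75/8 (b = 9 + 9/24 = 9 + 9*(1/24) = 9 + 3/8 = 75/8 ≈ 9.3750)
r(n) = 1/(-25 + n)
w(8, 19)*r(b) = (6 + 6*8)/(-25 + 75/8) = (6 + 48)/(-125/8) = 54*(-8/125) = -432/125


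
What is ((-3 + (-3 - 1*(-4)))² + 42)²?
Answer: 2116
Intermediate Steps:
((-3 + (-3 - 1*(-4)))² + 42)² = ((-3 + (-3 + 4))² + 42)² = ((-3 + 1)² + 42)² = ((-2)² + 42)² = (4 + 42)² = 46² = 2116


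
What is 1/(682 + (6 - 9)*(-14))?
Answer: 1/724 ≈ 0.0013812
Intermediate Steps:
1/(682 + (6 - 9)*(-14)) = 1/(682 - 3*(-14)) = 1/(682 + 42) = 1/724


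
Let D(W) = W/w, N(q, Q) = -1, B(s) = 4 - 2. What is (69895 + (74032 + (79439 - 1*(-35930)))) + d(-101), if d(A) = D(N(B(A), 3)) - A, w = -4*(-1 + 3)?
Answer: 2075177/8 ≈ 2.5940e+5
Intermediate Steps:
w = -8 (w = -4*2 = -8)
B(s) = 2
D(W) = -W/8 (D(W) = W/(-8) = W*(-⅛) = -W/8)
d(A) = ⅛ - A (d(A) = -⅛*(-1) - A = ⅛ - A)
(69895 + (74032 + (79439 - 1*(-35930)))) + d(-101) = (69895 + (74032 + (79439 - 1*(-35930)))) + (⅛ - 1*(-101)) = (69895 + (74032 + (79439 + 35930))) + (⅛ + 101) = (69895 + (74032 + 115369)) + 809/8 = (69895 + 189401) + 809/8 = 259296 + 809/8 = 2075177/8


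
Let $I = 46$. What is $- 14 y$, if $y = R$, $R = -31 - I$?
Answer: $1078$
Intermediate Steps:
$R = -77$ ($R = -31 - 46 = -77$)
$y = -77$
$- 14 y = \left(-14\right) \left(-77\right) = 1078$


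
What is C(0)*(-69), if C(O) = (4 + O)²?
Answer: -1104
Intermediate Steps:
C(0)*(-69) = (4 + 0)²*(-69) = 4²*(-69) = 16*(-69) = -1104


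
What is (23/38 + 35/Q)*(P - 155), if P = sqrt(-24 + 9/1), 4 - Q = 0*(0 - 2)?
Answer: -110205/76 + 711*I*sqrt(15)/76 ≈ -1450.1 + 36.233*I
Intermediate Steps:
Q = 4 (Q = 4 - 0*(0 - 2) = 4 - 0*(-2) = 4 - 1*0 = 4 + 0 = 4)
P = I*sqrt(15) (P = sqrt(-24 + 9*1) = sqrt(-24 + 9) = sqrt(-15) = I*sqrt(15) ≈ 3.873*I)
(23/38 + 35/Q)*(P - 155) = (23/38 + 35/4)*(I*sqrt(15) - 155) = (23*(1/38) + 35*(1/4))*(-155 + I*sqrt(15)) = (23/38 + 35/4)*(-155 + I*sqrt(15)) = 711*(-155 + I*sqrt(15))/76 = -110205/76 + 711*I*sqrt(15)/76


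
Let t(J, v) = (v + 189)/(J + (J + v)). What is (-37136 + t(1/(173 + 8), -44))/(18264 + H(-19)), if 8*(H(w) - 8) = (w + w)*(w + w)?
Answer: -295703077/146918805 ≈ -2.0127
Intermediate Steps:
H(w) = 8 + w**2/2 (H(w) = 8 + ((w + w)*(w + w))/8 = 8 + ((2*w)*(2*w))/8 = 8 + (4*w**2)/8 = 8 + w**2/2)
t(J, v) = (189 + v)/(v + 2*J)
(-37136 + t(1/(173 + 8), -44))/(18264 + H(-19)) = (-37136 + (189 - 44)/(-44 + 2/(173 + 8)))/(18264 + (8 + (1/2)*(-19)**2)) = (-37136 + 145/(-44 + 2/181))/(18264 + (8 + (1/2)*361)) = (-37136 + 145/(-44 + 2*(1/181)))/(18264 + (8 + 361/2)) = (-37136 + 145/(-44 + 2/181))/(18264 + 377/2) = (-37136 + 145/(-7962/181))/(36905/2) = (-37136 - 181/7962*145)*(2/36905) = (-37136 - 26245/7962)*(2/36905) = -295703077/7962*2/36905 = -295703077/146918805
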